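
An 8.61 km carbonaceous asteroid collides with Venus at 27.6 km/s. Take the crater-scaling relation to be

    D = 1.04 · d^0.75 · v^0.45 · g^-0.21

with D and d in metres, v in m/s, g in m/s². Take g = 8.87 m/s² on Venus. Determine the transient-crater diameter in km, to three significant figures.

In SI units: d = 8610 m, v = 27600 m/s.
d^0.75 = 8610^0.75 = 893.8
v^0.45 = 27600^0.45 = 99.63
g^-0.21 = 8.87^-0.21 = 0.6323
D = 1.04 × 893.8 × 99.63 × 0.6323 = 58558 m
   = 58.56 km

D ≈ 58.6 km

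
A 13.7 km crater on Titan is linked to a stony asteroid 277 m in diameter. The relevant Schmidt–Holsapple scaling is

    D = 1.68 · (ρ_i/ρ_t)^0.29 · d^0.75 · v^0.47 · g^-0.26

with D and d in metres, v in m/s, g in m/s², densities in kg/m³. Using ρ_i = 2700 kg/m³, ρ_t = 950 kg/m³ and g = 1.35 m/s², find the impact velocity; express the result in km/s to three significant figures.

v ≈ 16.5 km/s

Rearranging for v: v = [D / (1.68 · (2700/950)^0.29 · 277^0.75 · 1.35^-0.26)]^(1/0.47).
D = 13700 m.
(2700/950)^0.29 = 1.354
277^0.75 = 67.90
1.35^-0.26 = 0.9249
Denominator = 1.68 × 1.354 × 67.90 × 0.9249 = 142.9
D / 142.9 = 13700 / 142.9 = 95.87
v = 95.87^(1/0.47) = 95.87^2.1277 = 16460 m/s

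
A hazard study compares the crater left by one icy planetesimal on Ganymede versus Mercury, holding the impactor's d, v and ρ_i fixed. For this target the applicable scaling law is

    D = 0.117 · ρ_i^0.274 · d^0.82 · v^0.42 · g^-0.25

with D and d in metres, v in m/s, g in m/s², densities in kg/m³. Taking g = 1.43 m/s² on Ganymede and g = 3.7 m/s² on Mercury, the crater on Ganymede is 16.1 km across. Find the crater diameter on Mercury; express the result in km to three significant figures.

D ≈ 12.7 km

All impactor-dependent factors cancel in the ratio, leaving D_Mercury/D_Ganymede = (g_Mercury/g_Ganymede)^-0.25.
(3.7/1.43)^-0.25 = 2.587^-0.25 = 0.7885
D_Mercury = 0.7885 × 16.1 km = 12.7 km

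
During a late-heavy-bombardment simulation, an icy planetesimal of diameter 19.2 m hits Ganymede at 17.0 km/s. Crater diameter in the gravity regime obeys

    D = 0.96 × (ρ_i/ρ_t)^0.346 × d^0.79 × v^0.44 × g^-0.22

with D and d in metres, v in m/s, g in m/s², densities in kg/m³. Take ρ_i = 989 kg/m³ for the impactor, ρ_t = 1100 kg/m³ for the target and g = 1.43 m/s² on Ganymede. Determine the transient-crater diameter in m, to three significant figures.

D ≈ 642 m

In SI units: v = 17000 m/s.
(ρ_i/ρ_t)^0.346 = (989/1100)^0.346 = 0.9639
d^0.79 = 19.2^0.79 = 10.32
v^0.44 = 17000^0.44 = 72.68
g^-0.22 = 1.43^-0.22 = 0.9243
D = 0.96 × 0.9639 × 10.32 × 72.68 × 0.9243 = 641.5 m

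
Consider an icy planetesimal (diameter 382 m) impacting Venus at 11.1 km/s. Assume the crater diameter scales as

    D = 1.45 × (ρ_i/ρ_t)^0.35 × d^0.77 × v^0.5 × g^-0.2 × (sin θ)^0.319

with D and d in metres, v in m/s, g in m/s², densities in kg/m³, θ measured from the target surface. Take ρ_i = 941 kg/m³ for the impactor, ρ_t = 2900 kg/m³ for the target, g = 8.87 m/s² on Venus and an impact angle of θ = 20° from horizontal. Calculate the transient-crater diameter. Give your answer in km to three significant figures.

In SI units: v = 11100 m/s.
(ρ_i/ρ_t)^0.35 = (941/2900)^0.35 = 0.6744
d^0.77 = 382^0.77 = 97.32
v^0.5 = 11100^0.5 = 105.4
g^-0.2 = 8.87^-0.2 = 0.6463
(sin 20°)^0.319 = 0.3420^0.319 = 0.7102
D = 1.45 × 0.6744 × 97.32 × 105.4 × 0.6463 × 0.7102 = 4604 m
   = 4.604 km

D ≈ 4.60 km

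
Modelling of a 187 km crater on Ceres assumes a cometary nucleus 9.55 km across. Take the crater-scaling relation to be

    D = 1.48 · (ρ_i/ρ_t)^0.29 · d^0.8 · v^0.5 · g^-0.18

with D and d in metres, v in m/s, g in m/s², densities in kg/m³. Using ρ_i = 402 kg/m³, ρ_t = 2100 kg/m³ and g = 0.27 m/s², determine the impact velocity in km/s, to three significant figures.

Rearranging for v: v = [D / (1.48 · (402/2100)^0.29 · 9550^0.8 · 0.27^-0.18)]^(1/0.5).
D = 187000 m.
(402/2100)^0.29 = 0.6191
9550^0.8 = 1528
0.27^-0.18 = 1.266
Denominator = 1.48 × 0.6191 × 1528 × 1.266 = 1772
D / 1772 = 187000 / 1772 = 105.5
v = 105.5^(1/0.5) = 105.5^2 = 11130 m/s

v ≈ 11.1 km/s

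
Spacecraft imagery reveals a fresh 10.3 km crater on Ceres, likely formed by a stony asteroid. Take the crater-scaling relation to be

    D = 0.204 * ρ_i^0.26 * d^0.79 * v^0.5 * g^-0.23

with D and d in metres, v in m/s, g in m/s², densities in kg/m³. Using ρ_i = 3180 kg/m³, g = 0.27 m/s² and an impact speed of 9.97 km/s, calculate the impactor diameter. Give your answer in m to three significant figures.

d ≈ 127 m

Rearranging for d: d = [D / (0.204 · 3180^0.26 · 9970^0.5 · 0.27^-0.23)]^(1/0.79).
D = 10300 m.
3180^0.26 = 8.140
9970^0.5 = 99.85
0.27^-0.23 = 1.351
Denominator = 0.204 × 8.140 × 99.85 × 1.351 = 224.0
D / 224.0 = 10300 / 224.0 = 45.98
d = 45.98^(1/0.79) = 45.98^1.2658 = 127.2 m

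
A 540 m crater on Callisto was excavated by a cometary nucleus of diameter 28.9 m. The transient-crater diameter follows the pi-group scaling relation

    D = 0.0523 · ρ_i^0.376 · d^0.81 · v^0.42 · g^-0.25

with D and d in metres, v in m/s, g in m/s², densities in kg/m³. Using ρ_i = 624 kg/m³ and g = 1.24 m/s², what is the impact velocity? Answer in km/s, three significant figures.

Rearranging for v: v = [D / (0.0523 · 624^0.376 · 28.9^0.81 · 1.24^-0.25)]^(1/0.42).
624^0.376 = 11.25
28.9^0.81 = 15.25
1.24^-0.25 = 0.9476
Denominator = 0.0523 × 11.25 × 15.25 × 0.9476 = 8.503
D / 8.503 = 540 / 8.503 = 63.51
v = 63.51^(1/0.42) = 63.51^2.381 = 19614 m/s

v ≈ 19.6 km/s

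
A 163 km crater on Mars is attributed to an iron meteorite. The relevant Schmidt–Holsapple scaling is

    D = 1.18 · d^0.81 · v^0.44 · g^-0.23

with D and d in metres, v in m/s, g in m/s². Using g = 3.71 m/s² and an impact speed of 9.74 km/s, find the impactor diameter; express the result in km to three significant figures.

d ≈ 21.9 km

Rearranging for d: d = [D / (1.18 · 9740^0.44 · 3.71^-0.23)]^(1/0.81).
D = 163000 m.
9740^0.44 = 56.88
3.71^-0.23 = 0.7397
Denominator = 1.18 × 56.88 × 0.7397 = 49.65
D / 49.65 = 163000 / 49.65 = 3283
d = 3283^(1/0.81) = 3283^1.2346 = 21938 m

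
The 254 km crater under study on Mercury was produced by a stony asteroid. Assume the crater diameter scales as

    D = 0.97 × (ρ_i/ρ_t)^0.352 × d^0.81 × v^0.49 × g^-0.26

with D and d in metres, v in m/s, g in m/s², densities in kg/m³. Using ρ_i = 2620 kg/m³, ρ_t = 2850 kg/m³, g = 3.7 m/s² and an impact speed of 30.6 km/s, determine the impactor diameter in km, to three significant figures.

Rearranging for d: d = [D / (0.97 · (2620/2850)^0.352 · 30600^0.49 · 3.7^-0.26)]^(1/0.81).
D = 254000 m.
(2620/2850)^0.352 = 0.9708
30600^0.49 = 157.8
3.7^-0.26 = 0.7117
Denominator = 0.97 × 0.9708 × 157.8 × 0.7117 = 105.8
D / 105.8 = 254000 / 105.8 = 2401
d = 2401^(1/0.81) = 2401^1.2346 = 14908 m

d ≈ 14.9 km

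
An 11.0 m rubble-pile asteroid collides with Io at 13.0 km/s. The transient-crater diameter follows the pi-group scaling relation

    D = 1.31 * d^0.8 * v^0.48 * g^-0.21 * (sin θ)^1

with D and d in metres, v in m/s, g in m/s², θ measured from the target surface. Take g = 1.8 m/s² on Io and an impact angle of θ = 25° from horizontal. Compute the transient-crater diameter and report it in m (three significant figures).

D ≈ 314 m

In SI units: v = 13000 m/s.
d^0.8 = 11^0.8 = 6.809
v^0.48 = 13000^0.48 = 94.34
g^-0.21 = 1.8^-0.21 = 0.8839
(sin 25°)^1 = 0.4226^1 = 0.4226
D = 1.31 × 6.809 × 94.34 × 0.8839 × 0.4226 = 314.3 m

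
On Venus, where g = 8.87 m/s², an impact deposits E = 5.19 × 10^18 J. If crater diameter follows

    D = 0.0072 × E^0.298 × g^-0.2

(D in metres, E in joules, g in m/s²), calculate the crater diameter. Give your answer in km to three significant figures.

D ≈ 1.76 km

E^0.298 = (5.19 × 10^18)^0.298 = 3.777 × 10^5
g^-0.2 = 8.87^-0.2 = 0.6463
D = 0.0072 × 3.777 × 10^5 × 0.6463 = 1758 m
   = 1.758 km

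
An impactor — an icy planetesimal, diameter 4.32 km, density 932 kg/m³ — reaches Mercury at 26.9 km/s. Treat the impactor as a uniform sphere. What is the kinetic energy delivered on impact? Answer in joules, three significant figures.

d = 4320 m; v = 26900 m/s.
Mass m = (π/6) ρ d³ = (π/6) × 932 × (4320)³ = 3.934 × 10^13 kg
E = ½ m v² = 0.5 × 3.934 × 10^13 × (26900)² = 1.423 × 10^22 J

E ≈ 1.42 × 10^22 J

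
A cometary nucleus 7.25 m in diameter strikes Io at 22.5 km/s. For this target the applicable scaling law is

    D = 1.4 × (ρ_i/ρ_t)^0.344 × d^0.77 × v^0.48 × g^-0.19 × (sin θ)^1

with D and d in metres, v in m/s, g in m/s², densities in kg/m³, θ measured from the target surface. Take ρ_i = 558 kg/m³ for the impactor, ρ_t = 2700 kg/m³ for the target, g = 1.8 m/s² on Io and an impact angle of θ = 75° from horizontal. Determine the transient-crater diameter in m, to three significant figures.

D ≈ 397 m

In SI units: v = 22500 m/s.
(ρ_i/ρ_t)^0.344 = (558/2700)^0.344 = 0.5814
d^0.77 = 7.25^0.77 = 4.597
v^0.48 = 22500^0.48 = 122.8
g^-0.19 = 1.8^-0.19 = 0.8943
(sin 75°)^1 = 0.9659^1 = 0.9659
D = 1.4 × 0.5814 × 4.597 × 122.8 × 0.8943 × 0.9659 = 396.9 m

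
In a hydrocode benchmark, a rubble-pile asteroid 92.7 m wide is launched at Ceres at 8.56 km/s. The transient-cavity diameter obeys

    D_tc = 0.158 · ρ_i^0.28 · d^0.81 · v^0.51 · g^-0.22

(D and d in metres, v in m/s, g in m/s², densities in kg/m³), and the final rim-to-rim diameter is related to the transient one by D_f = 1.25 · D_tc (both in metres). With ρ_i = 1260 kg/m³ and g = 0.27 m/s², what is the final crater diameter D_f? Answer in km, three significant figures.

D_f ≈ 7.72 km

v = 8560 m/s.
ρ_i^0.28 = 1260^0.28 = 7.381
d^0.81 = 92.7^0.81 = 39.20
v^0.51 = 8560^0.51 = 101.3
g^-0.22 = 0.27^-0.22 = 1.334
D_tc = 0.158 × 7.381 × 39.20 × 101.3 × 1.334 = 6178 m
D_f = 1.25 × 6178 = 7722 m
     = 7.723 km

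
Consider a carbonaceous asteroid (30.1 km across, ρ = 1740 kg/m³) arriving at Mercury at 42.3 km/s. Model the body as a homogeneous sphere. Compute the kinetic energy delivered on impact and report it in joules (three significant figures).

d = 30100 m; v = 42300 m/s.
Mass m = (π/6) ρ d³ = (π/6) × 1740 × (30100)³ = 2.485 × 10^16 kg
E = ½ m v² = 0.5 × 2.485 × 10^16 × (42300)² = 2.223 × 10^25 J

E ≈ 2.22 × 10^25 J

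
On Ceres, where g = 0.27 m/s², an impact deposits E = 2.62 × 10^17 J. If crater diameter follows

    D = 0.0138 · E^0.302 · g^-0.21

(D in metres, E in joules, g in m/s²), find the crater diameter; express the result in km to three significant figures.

E^0.302 = (2.62 × 10^17)^0.302 = 1.821 × 10^5
g^-0.21 = 0.27^-0.21 = 1.316
D = 0.0138 × 1.821 × 10^5 × 1.316 = 3307 m
   = 3.307 km

D ≈ 3.31 km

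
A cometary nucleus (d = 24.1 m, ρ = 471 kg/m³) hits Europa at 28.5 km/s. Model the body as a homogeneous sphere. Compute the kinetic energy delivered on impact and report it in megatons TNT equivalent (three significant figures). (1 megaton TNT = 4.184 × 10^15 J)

v = 28500 m/s.
Mass m = (π/6) ρ d³ = (π/6) × 471 × (24.1)³ = 3.452 × 10^6 kg
E = ½ m v² = 0.5 × 3.452 × 10^6 × (28500)² = 1.402 × 10^15 J
   = 1.402 × 10^15 / 4.184×10^15 = 0.3351 Mt

E ≈ 0.335 Mt TNT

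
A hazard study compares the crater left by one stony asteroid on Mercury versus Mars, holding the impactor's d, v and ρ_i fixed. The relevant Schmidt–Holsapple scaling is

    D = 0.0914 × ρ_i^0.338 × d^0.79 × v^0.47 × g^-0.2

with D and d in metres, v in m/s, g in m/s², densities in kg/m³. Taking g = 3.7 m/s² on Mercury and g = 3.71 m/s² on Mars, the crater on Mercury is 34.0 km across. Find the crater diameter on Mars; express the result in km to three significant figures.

All impactor-dependent factors cancel in the ratio, leaving D_Mars/D_Mercury = (g_Mars/g_Mercury)^-0.2.
(3.71/3.7)^-0.2 = 1.003^-0.2 = 0.9994
D_Mars = 0.9994 × 34.0 km = 34.0 km

D ≈ 34.0 km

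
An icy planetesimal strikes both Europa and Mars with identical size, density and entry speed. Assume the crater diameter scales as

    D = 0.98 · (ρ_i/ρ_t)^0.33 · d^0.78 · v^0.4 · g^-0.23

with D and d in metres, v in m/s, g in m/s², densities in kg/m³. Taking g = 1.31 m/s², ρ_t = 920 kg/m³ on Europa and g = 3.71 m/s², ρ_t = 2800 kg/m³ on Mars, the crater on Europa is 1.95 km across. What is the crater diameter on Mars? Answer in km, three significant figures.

D ≈ 1.06 km

The impactor-only factors (d, v, ρ_i) cancel in the ratio, leaving D_Mars/D_Europa = (g_Mars/g_Europa)^-0.23 · (ρ_t,Europa/ρ_t,Mars)^0.33.
(3.71/1.31)^-0.23 = 2.832^-0.23 = 0.7871
(920/2800)^0.33 = 0.3286^0.33 = 0.6926
Ratio = 0.7871 × 0.6926 = 0.5451
D_Mars = 0.5451 × 1.95 km = 1.06 km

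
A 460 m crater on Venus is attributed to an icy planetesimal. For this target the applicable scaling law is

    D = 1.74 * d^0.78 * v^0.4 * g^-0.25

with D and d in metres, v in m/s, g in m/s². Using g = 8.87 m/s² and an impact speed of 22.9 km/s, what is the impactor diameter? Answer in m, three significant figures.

d ≈ 14.9 m

Rearranging for d: d = [D / (1.74 · 22900^0.4 · 8.87^-0.25)]^(1/0.78).
22900^0.4 = 55.45
8.87^-0.25 = 0.5795
Denominator = 1.74 × 55.45 × 0.5795 = 55.91
D / 55.91 = 460 / 55.91 = 8.228
d = 8.228^(1/0.78) = 8.228^1.2821 = 14.91 m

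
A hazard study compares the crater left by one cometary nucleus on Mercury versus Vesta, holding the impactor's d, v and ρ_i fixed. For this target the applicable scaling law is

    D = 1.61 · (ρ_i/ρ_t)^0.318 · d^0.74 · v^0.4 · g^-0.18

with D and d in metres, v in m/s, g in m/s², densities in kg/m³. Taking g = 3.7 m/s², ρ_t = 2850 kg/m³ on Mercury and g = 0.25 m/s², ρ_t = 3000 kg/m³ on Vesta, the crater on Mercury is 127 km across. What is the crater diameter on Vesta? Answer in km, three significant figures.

D ≈ 203 km

The impactor-only factors (d, v, ρ_i) cancel in the ratio, leaving D_Vesta/D_Mercury = (g_Vesta/g_Mercury)^-0.18 · (ρ_t,Mercury/ρ_t,Vesta)^0.318.
(0.25/3.7)^-0.18 = 0.06757^-0.18 = 1.624
(2850/3000)^0.318 = 0.9500^0.318 = 0.9838
Ratio = 1.624 × 0.9838 = 1.598
D_Vesta = 1.598 × 127 km = 203 km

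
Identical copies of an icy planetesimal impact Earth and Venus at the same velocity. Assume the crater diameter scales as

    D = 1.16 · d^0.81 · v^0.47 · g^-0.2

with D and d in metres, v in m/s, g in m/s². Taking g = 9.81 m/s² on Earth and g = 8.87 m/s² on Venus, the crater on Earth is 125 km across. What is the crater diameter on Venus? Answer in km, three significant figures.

D ≈ 128 km

All impactor-dependent factors cancel in the ratio, leaving D_Venus/D_Earth = (g_Venus/g_Earth)^-0.2.
(8.87/9.81)^-0.2 = 0.9042^-0.2 = 1.020
D_Venus = 1.020 × 125 km = 128 km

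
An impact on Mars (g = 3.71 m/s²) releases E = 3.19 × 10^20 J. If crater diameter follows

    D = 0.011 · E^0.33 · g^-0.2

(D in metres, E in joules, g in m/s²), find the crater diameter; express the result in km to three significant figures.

D ≈ 49.4 km

E^0.33 = (3.19 × 10^20)^0.33 = 5.838 × 10^6
g^-0.2 = 3.71^-0.2 = 0.7694
D = 0.011 × 5.838 × 10^6 × 0.7694 = 49409 m
   = 49.41 km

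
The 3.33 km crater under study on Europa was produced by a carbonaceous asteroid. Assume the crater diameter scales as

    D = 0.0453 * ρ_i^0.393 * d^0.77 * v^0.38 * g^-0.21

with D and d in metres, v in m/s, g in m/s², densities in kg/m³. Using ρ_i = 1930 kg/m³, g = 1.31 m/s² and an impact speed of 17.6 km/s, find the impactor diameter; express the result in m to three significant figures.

Rearranging for d: d = [D / (0.0453 · 1930^0.393 · 17600^0.38 · 1.31^-0.21)]^(1/0.77).
D = 3330 m.
1930^0.393 = 19.55
17600^0.38 = 41.05
1.31^-0.21 = 0.9449
Denominator = 0.0453 × 19.55 × 41.05 × 0.9449 = 34.35
D / 34.35 = 3330 / 34.35 = 96.94
d = 96.94^(1/0.77) = 96.94^1.2987 = 380.1 m

d ≈ 380 m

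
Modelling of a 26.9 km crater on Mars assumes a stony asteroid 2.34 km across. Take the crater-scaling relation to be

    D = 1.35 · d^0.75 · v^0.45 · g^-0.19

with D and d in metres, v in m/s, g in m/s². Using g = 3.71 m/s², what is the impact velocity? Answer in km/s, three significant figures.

Rearranging for v: v = [D / (1.35 · 2340^0.75 · 3.71^-0.19)]^(1/0.45).
D = 26900 m.
2340^0.75 = 336.4
3.71^-0.19 = 0.7795
Denominator = 1.35 × 336.4 × 0.7795 = 354.0
D / 354.0 = 26900 / 354.0 = 75.99
v = 75.99^(1/0.45) = 75.99^2.2222 = 15115 m/s

v ≈ 15.1 km/s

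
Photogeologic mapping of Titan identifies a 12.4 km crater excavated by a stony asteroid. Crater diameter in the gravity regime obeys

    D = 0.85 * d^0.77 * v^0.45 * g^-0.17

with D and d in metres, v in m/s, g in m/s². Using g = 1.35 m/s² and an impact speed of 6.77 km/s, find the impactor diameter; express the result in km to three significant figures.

d ≈ 1.58 km

Rearranging for d: d = [D / (0.85 · 6770^0.45 · 1.35^-0.17)]^(1/0.77).
D = 12400 m.
6770^0.45 = 52.94
1.35^-0.17 = 0.9503
Denominator = 0.85 × 52.94 × 0.9503 = 42.76
D / 42.76 = 12400 / 42.76 = 290.0
d = 290.0^(1/0.77) = 290.0^1.2987 = 1577 m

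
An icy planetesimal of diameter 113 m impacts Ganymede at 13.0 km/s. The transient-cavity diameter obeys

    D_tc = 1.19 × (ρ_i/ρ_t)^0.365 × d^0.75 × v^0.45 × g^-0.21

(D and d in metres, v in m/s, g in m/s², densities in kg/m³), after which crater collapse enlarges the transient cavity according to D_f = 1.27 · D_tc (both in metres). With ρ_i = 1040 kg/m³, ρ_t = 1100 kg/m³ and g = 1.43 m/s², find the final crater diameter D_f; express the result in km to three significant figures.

v = 13000 m/s.
(ρ_i/ρ_t)^0.365 = (1040/1100)^0.365 = 0.9797
d^0.75 = 113^0.75 = 34.66
v^0.45 = 13000^0.45 = 71.00
g^-0.21 = 1.43^-0.21 = 0.9276
D_tc = 1.19 × 0.9797 × 34.66 × 71.00 × 0.9276 = 2661 m
D_f = 1.27 × 2661 = 3379 m
     = 3.379 km

D_f ≈ 3.38 km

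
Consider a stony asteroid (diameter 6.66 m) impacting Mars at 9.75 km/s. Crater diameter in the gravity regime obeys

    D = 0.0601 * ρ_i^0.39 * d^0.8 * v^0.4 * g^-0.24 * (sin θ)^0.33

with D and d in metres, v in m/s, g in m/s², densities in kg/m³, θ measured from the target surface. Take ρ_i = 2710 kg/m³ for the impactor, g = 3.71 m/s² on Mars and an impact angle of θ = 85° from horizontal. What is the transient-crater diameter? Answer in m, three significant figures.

In SI units: v = 9750 m/s.
ρ_i^0.39 = 2710^0.39 = 21.82
d^0.8 = 6.66^0.8 = 4.558
v^0.4 = 9750^0.4 = 39.41
g^-0.24 = 3.71^-0.24 = 0.7300
(sin 85°)^0.33 = 0.9962^0.33 = 0.9987
D = 0.0601 × 21.82 × 4.558 × 39.41 × 0.7300 × 0.9987 = 171.7 m

D ≈ 172 m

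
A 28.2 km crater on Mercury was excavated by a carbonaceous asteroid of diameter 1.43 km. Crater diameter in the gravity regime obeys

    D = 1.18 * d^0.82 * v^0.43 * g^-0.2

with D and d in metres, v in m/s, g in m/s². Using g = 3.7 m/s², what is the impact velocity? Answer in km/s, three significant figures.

v ≈ 26.9 km/s

Rearranging for v: v = [D / (1.18 · 1430^0.82 · 3.7^-0.2)]^(1/0.43).
D = 28200 m.
1430^0.82 = 386.7
3.7^-0.2 = 0.7698
Denominator = 1.18 × 386.7 × 0.7698 = 351.3
D / 351.3 = 28200 / 351.3 = 80.27
v = 80.27^(1/0.43) = 80.27^2.3256 = 26868 m/s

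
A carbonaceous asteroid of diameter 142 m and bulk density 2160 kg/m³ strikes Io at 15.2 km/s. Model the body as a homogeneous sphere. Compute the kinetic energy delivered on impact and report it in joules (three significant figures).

v = 15200 m/s.
Mass m = (π/6) ρ d³ = (π/6) × 2160 × (142)³ = 3.238 × 10^9 kg
E = ½ m v² = 0.5 × 3.238 × 10^9 × (15200)² = 3.741 × 10^17 J

E ≈ 3.74 × 10^17 J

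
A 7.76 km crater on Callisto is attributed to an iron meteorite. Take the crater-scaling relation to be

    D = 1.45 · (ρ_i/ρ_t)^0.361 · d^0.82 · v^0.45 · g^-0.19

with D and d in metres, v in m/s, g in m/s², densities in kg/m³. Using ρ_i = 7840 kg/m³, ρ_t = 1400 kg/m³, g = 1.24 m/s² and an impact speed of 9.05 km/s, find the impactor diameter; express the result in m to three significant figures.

d ≈ 117 m

Rearranging for d: d = [D / (1.45 · (7840/1400)^0.361 · 9050^0.45 · 1.24^-0.19)]^(1/0.82).
D = 7760 m.
(7840/1400)^0.361 = 1.862
9050^0.45 = 60.32
1.24^-0.19 = 0.9600
Denominator = 1.45 × 1.862 × 60.32 × 0.9600 = 156.3
D / 156.3 = 7760 / 156.3 = 49.65
d = 49.65^(1/0.82) = 49.65^1.2195 = 117.0 m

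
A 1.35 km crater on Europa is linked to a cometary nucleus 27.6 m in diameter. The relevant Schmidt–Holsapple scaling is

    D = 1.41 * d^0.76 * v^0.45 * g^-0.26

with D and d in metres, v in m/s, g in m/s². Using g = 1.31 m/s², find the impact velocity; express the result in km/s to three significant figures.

Rearranging for v: v = [D / (1.41 · 27.6^0.76 · 1.31^-0.26)]^(1/0.45).
D = 1350 m.
27.6^0.76 = 12.45
1.31^-0.26 = 0.9322
Denominator = 1.41 × 12.45 × 0.9322 = 16.36
D / 16.36 = 1350 / 16.36 = 82.52
v = 82.52^(1/0.45) = 82.52^2.2222 = 18154 m/s

v ≈ 18.2 km/s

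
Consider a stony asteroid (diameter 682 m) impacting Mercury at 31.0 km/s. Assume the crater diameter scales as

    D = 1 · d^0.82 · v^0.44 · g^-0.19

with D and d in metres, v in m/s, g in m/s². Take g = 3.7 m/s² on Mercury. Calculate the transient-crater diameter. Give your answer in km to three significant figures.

D ≈ 15.6 km

In SI units: v = 31000 m/s.
d^0.82 = 682^0.82 = 210.7
v^0.44 = 31000^0.44 = 94.67
g^-0.19 = 3.7^-0.19 = 0.7799
D = 1 × 210.7 × 94.67 × 0.7799 = 15557 m
   = 15.56 km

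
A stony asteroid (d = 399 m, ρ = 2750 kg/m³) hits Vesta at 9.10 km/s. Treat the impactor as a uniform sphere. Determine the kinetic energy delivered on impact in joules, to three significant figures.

v = 9100 m/s.
Mass m = (π/6) ρ d³ = (π/6) × 2750 × (399)³ = 9.146 × 10^10 kg
E = ½ m v² = 0.5 × 9.146 × 10^10 × (9100)² = 3.787 × 10^18 J

E ≈ 3.79 × 10^18 J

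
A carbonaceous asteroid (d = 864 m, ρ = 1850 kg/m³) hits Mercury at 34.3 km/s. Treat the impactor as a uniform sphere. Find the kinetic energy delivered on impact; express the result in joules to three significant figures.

v = 34300 m/s.
Mass m = (π/6) ρ d³ = (π/6) × 1850 × (864)³ = 6.248 × 10^11 kg
E = ½ m v² = 0.5 × 6.248 × 10^11 × (34300)² = 3.675 × 10^20 J

E ≈ 3.68 × 10^20 J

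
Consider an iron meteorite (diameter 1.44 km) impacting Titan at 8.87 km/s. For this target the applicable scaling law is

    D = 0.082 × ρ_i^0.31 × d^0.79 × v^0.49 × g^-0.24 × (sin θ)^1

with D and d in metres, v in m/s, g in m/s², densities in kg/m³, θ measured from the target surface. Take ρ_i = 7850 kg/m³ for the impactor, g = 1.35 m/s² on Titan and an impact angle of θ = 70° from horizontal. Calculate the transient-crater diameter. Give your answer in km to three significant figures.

In SI units: d = 1440 m, v = 8870 m/s.
ρ_i^0.31 = 7850^0.31 = 16.12
d^0.79 = 1440^0.79 = 312.7
v^0.49 = 8870^0.49 = 86.00
g^-0.24 = 1.35^-0.24 = 0.9305
(sin 70°)^1 = 0.9397^1 = 0.9397
D = 0.082 × 16.12 × 312.7 × 86.00 × 0.9305 × 0.9397 = 31082 m
   = 31.08 km

D ≈ 31.1 km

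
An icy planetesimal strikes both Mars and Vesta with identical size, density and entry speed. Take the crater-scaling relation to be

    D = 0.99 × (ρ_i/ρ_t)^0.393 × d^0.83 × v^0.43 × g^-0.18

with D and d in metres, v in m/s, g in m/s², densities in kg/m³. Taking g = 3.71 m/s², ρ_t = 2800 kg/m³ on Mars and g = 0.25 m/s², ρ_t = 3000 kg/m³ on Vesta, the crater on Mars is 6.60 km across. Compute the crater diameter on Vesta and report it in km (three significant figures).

D ≈ 10.4 km

The impactor-only factors (d, v, ρ_i) cancel in the ratio, leaving D_Vesta/D_Mars = (g_Vesta/g_Mars)^-0.18 · (ρ_t,Mars/ρ_t,Vesta)^0.393.
(0.25/3.71)^-0.18 = 0.06739^-0.18 = 1.625
(2800/3000)^0.393 = 0.9333^0.393 = 0.9732
Ratio = 1.625 × 0.9732 = 1.581
D_Vesta = 1.581 × 6.60 km = 10.4 km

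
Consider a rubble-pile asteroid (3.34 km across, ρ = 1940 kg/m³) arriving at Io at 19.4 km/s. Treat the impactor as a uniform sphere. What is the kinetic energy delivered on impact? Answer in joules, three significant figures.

d = 3340 m; v = 19400 m/s.
Mass m = (π/6) ρ d³ = (π/6) × 1940 × (3340)³ = 3.785 × 10^13 kg
E = ½ m v² = 0.5 × 3.785 × 10^13 × (19400)² = 7.123 × 10^21 J

E ≈ 7.12 × 10^21 J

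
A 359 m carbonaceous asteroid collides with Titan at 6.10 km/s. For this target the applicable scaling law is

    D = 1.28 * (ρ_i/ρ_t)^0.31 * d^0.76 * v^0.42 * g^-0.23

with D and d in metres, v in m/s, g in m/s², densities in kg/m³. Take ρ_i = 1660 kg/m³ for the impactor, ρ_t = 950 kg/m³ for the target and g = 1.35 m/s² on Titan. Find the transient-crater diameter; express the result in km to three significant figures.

In SI units: v = 6100 m/s.
(ρ_i/ρ_t)^0.31 = (1660/950)^0.31 = 1.189
d^0.76 = 359^0.76 = 87.47
v^0.42 = 6100^0.42 = 38.89
g^-0.23 = 1.35^-0.23 = 0.9333
D = 1.28 × 1.189 × 87.47 × 38.89 × 0.9333 = 4832 m
   = 4.832 km

D ≈ 4.83 km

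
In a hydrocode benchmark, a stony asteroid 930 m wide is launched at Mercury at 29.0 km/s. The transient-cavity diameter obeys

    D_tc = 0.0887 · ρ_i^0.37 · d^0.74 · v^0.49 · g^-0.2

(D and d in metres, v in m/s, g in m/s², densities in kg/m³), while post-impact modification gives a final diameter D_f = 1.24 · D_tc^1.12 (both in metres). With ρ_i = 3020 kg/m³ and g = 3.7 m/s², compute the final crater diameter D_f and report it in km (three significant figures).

D_f ≈ 138 km

v = 29000 m/s.
ρ_i^0.37 = 3020^0.37 = 19.39
d^0.74 = 930^0.74 = 157.3
v^0.49 = 29000^0.49 = 153.7
g^-0.2 = 3.7^-0.2 = 0.7698
D_tc = 0.0887 × 19.39 × 157.3 × 153.7 × 0.7698 = 32010 m
D_f = 1.24 × (32010)^1.12 = 1.378 × 10^5 m
     = 137.8 km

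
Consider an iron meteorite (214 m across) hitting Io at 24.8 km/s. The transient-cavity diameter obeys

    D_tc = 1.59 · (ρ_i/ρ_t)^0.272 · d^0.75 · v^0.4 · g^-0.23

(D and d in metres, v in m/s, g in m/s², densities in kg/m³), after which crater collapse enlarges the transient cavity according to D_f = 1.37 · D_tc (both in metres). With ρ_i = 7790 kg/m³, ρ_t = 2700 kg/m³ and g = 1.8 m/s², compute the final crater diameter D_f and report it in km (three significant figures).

v = 24800 m/s.
(ρ_i/ρ_t)^0.272 = (7790/2700)^0.272 = 1.334
d^0.75 = 214^0.75 = 55.95
v^0.4 = 24800^0.4 = 57.25
g^-0.23 = 1.8^-0.23 = 0.8735
D_tc = 1.59 × 1.334 × 55.95 × 57.25 × 0.8735 = 5935 m
D_f = 1.37 × 5935 = 8131 m
     = 8.131 km

D_f ≈ 8.13 km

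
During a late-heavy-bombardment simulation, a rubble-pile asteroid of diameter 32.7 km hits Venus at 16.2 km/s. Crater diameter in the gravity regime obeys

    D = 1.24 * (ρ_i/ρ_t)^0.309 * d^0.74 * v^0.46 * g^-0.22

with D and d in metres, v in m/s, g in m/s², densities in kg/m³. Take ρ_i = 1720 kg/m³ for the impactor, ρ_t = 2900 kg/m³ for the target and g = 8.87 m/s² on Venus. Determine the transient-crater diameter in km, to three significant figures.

D ≈ 124 km

In SI units: d = 32700 m, v = 16200 m/s.
(ρ_i/ρ_t)^0.309 = (1720/2900)^0.309 = 0.8509
d^0.74 = 32700^0.74 = 2192
v^0.46 = 16200^0.46 = 86.37
g^-0.22 = 8.87^-0.22 = 0.6187
D = 1.24 × 0.8509 × 2192 × 86.37 × 0.6187 = 1.236 × 10^5 m
   = 123.6 km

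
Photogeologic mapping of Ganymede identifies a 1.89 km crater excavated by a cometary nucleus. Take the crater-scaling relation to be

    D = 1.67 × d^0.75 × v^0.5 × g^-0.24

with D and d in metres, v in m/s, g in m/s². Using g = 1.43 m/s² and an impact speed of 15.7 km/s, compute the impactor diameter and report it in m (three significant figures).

d ≈ 21.1 m

Rearranging for d: d = [D / (1.67 · 15700^0.5 · 1.43^-0.24)]^(1/0.75).
D = 1890 m.
15700^0.5 = 125.3
1.43^-0.24 = 0.9177
Denominator = 1.67 × 125.3 × 0.9177 = 192.0
D / 192.0 = 1890 / 192.0 = 9.844
d = 9.844^(1/0.75) = 9.844^1.3333 = 21.10 m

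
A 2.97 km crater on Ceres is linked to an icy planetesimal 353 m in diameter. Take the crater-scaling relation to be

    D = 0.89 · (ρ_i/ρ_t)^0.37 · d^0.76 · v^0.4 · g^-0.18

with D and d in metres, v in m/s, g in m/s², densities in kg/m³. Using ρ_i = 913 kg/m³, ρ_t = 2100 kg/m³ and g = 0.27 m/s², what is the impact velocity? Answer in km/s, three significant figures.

v ≈ 11.1 km/s

Rearranging for v: v = [D / (0.89 · (913/2100)^0.37 · 353^0.76 · 0.27^-0.18)]^(1/0.4).
D = 2970 m.
(913/2100)^0.37 = 0.7348
353^0.76 = 86.36
0.27^-0.18 = 1.266
Denominator = 0.89 × 0.7348 × 86.36 × 1.266 = 71.50
D / 71.50 = 2970 / 71.50 = 41.54
v = 41.54^(1/0.4) = 41.54^2.5 = 11122 m/s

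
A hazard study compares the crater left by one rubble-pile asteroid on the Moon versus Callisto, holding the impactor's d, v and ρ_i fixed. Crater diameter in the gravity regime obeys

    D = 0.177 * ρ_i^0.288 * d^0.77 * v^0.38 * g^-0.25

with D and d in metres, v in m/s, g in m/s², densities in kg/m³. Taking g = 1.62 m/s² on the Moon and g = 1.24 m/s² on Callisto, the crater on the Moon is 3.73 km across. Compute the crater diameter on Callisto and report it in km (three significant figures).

All impactor-dependent factors cancel in the ratio, leaving D_Callisto/D_Moon = (g_Callisto/g_Moon)^-0.25.
(1.24/1.62)^-0.25 = 0.7654^-0.25 = 1.069
D_Callisto = 1.069 × 3.73 km = 3.99 km

D ≈ 3.99 km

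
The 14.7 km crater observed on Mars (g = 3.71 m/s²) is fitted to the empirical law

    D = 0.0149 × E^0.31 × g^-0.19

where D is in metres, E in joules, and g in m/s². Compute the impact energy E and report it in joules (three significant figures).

Rearranging: E = [D / (0.0149 · g^-0.19)]^(1/0.31).
D = 14700 m.
g^-0.19 = 3.71^-0.19 = 0.7795
D / (0.0149 × 0.7795) = 14700 / (0.01161) = 1.266 × 10^6
E = (1.266 × 10^6)^3.2258 = 4.844 × 10^19 J

E ≈ 4.84 × 10^19 J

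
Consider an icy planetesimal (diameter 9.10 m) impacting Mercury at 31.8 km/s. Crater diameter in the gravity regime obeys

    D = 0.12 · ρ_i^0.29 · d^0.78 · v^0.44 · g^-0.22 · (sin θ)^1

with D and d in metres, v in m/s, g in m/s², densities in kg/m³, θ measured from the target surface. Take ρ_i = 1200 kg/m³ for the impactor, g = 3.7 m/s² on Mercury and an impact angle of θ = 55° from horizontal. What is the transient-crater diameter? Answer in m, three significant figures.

In SI units: v = 31800 m/s.
ρ_i^0.29 = 1200^0.29 = 7.816
d^0.78 = 9.1^0.78 = 5.598
v^0.44 = 31800^0.44 = 95.73
g^-0.22 = 3.7^-0.22 = 0.7499
(sin 55°)^1 = 0.8192^1 = 0.8192
D = 0.12 × 7.816 × 5.598 × 95.73 × 0.7499 × 0.8192 = 308.8 m

D ≈ 309 m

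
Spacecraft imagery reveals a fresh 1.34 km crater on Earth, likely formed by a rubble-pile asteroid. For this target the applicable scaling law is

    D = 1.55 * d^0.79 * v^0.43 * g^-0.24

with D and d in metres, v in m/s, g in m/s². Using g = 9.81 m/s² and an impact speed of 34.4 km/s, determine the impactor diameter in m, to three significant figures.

d ≈ 35.4 m

Rearranging for d: d = [D / (1.55 · 34400^0.43 · 9.81^-0.24)]^(1/0.79).
D = 1340 m.
34400^0.43 = 89.27
9.81^-0.24 = 0.5781
Denominator = 1.55 × 89.27 × 0.5781 = 79.99
D / 79.99 = 1340 / 79.99 = 16.75
d = 16.75^(1/0.79) = 16.75^1.2658 = 35.43 m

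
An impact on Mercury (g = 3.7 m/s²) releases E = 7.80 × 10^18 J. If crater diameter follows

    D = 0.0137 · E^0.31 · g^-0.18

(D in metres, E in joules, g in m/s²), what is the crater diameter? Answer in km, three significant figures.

E^0.31 = (7.80 × 10^18)^0.31 = 7.187 × 10^5
g^-0.18 = 3.7^-0.18 = 0.7902
D = 0.0137 × 7.187 × 10^5 × 0.7902 = 7780 m
   = 7.780 km

D ≈ 7.78 km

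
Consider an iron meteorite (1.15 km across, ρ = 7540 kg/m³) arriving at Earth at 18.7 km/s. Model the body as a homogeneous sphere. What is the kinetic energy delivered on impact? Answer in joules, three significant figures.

d = 1150 m; v = 18700 m/s.
Mass m = (π/6) ρ d³ = (π/6) × 7540 × (1150)³ = 6.004 × 10^12 kg
E = ½ m v² = 0.5 × 6.004 × 10^12 × (18700)² = 1.050 × 10^21 J

E ≈ 1.05 × 10^21 J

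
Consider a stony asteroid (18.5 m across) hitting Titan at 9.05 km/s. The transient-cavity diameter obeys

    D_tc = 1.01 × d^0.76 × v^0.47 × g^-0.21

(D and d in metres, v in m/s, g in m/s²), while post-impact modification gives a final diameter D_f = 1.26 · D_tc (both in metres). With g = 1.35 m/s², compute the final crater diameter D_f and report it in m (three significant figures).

D_f ≈ 794 m

v = 9050 m/s.
d^0.76 = 18.5^0.76 = 9.184
v^0.47 = 9050^0.47 = 72.38
g^-0.21 = 1.35^-0.21 = 0.9389
D_tc = 1.01 × 9.184 × 72.38 × 0.9389 = 630.4 m
D_f = 1.26 × 630.4 = 794.3 m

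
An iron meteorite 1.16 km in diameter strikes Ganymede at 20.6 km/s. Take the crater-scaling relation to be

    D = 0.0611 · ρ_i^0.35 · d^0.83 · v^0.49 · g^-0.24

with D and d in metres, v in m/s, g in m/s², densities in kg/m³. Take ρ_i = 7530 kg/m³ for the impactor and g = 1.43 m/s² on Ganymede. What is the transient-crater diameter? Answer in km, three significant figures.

D ≈ 57.9 km

In SI units: d = 1160 m, v = 20600 m/s.
ρ_i^0.35 = 7530^0.35 = 22.74
d^0.83 = 1160^0.83 = 349.5
v^0.49 = 20600^0.49 = 130.0
g^-0.24 = 1.43^-0.24 = 0.9177
D = 0.0611 × 22.74 × 349.5 × 130.0 × 0.9177 = 57933 m
   = 57.93 km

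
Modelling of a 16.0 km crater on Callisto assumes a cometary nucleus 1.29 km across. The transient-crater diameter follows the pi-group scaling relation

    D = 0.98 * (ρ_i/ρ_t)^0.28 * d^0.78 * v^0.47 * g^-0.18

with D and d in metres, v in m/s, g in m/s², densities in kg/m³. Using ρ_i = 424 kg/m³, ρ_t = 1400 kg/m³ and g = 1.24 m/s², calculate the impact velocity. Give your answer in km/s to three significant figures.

v ≈ 14.0 km/s

Rearranging for v: v = [D / (0.98 · (424/1400)^0.28 · 1290^0.78 · 1.24^-0.18)]^(1/0.47).
D = 16000 m.
(424/1400)^0.28 = 0.7157
1290^0.78 = 266.8
1.24^-0.18 = 0.9620
Denominator = 0.98 × 0.7157 × 266.8 × 0.9620 = 180.0
D / 180.0 = 16000 / 180.0 = 88.89
v = 88.89^(1/0.47) = 88.89^2.1277 = 14014 m/s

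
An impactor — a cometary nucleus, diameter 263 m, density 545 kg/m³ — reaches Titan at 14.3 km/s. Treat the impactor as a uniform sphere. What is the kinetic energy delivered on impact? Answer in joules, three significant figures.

v = 14300 m/s.
Mass m = (π/6) ρ d³ = (π/6) × 545 × (263)³ = 5.191 × 10^9 kg
E = ½ m v² = 0.5 × 5.191 × 10^9 × (14300)² = 5.308 × 10^17 J

E ≈ 5.31 × 10^17 J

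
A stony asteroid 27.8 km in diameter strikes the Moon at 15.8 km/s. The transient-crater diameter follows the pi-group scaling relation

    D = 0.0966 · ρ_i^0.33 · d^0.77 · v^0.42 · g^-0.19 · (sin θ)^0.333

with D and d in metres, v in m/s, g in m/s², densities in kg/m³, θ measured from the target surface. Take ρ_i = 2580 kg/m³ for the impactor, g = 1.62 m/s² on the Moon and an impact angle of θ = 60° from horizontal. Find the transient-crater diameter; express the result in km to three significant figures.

In SI units: d = 27800 m, v = 15800 m/s.
ρ_i^0.33 = 2580^0.33 = 13.36
d^0.77 = 27800^0.77 = 2642
v^0.42 = 15800^0.42 = 58.00
g^-0.19 = 1.62^-0.19 = 0.9124
(sin 60°)^0.333 = 0.8660^0.333 = 0.9532
D = 0.0966 × 13.36 × 2642 × 58.00 × 0.9124 × 0.9532 = 1.720 × 10^5 m
   = 172.0 km

D ≈ 172 km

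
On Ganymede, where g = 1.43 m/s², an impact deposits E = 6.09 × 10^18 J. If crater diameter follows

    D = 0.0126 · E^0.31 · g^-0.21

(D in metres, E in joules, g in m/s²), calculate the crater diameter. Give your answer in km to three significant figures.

D ≈ 7.78 km

E^0.31 = (6.09 × 10^18)^0.31 = 6.656 × 10^5
g^-0.21 = 1.43^-0.21 = 0.9276
D = 0.0126 × 6.656 × 10^5 × 0.9276 = 7779 m
   = 7.779 km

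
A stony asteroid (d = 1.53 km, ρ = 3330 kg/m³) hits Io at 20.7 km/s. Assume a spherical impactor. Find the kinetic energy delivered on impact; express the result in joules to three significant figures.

d = 1530 m; v = 20700 m/s.
Mass m = (π/6) ρ d³ = (π/6) × 3330 × (1530)³ = 6.245 × 10^12 kg
E = ½ m v² = 0.5 × 6.245 × 10^12 × (20700)² = 1.338 × 10^21 J

E ≈ 1.34 × 10^21 J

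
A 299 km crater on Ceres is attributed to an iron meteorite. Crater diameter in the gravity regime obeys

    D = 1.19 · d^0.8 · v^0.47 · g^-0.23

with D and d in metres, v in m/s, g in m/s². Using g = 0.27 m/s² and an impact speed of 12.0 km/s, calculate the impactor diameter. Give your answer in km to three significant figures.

Rearranging for d: d = [D / (1.19 · 12000^0.47 · 0.27^-0.23)]^(1/0.8).
D = 299000 m.
12000^0.47 = 82.64
0.27^-0.23 = 1.351
Denominator = 1.19 × 82.64 × 1.351 = 132.9
D / 132.9 = 299000 / 132.9 = 2250
d = 2250^(1/0.8) = 2250^1.25 = 15496 m

d ≈ 15.5 km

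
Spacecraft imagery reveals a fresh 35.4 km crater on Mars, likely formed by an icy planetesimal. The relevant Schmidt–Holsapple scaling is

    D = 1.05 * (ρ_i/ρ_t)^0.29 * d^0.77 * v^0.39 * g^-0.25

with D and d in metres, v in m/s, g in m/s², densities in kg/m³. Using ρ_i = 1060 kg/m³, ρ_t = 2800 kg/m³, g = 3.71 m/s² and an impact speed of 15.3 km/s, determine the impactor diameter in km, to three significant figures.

d ≈ 12.7 km

Rearranging for d: d = [D / (1.05 · (1060/2800)^0.29 · 15300^0.39 · 3.71^-0.25)]^(1/0.77).
D = 35400 m.
(1060/2800)^0.29 = 0.7545
15300^0.39 = 42.86
3.71^-0.25 = 0.7205
Denominator = 1.05 × 0.7545 × 42.86 × 0.7205 = 24.46
D / 24.46 = 35400 / 24.46 = 1447
d = 1447^(1/0.77) = 1447^1.2987 = 12720 m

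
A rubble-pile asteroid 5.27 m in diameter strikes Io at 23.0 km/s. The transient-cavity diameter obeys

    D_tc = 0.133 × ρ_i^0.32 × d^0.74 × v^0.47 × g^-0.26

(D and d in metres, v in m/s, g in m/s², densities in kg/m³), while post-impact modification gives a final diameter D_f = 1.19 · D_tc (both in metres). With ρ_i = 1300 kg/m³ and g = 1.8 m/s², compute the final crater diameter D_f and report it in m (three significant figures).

D_f ≈ 517 m

v = 23000 m/s.
ρ_i^0.32 = 1300^0.32 = 9.919
d^0.74 = 5.27^0.74 = 3.421
v^0.47 = 23000^0.47 = 112.2
g^-0.26 = 1.8^-0.26 = 0.8583
D_tc = 0.133 × 9.919 × 3.421 × 112.2 × 0.8583 = 434.6 m
D_f = 1.19 × 434.6 = 517.2 m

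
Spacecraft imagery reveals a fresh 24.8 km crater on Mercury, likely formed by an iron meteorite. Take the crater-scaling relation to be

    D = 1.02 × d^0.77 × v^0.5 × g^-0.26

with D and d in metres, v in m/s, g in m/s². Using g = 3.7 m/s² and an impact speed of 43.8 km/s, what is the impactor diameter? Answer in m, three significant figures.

d ≈ 748 m

Rearranging for d: d = [D / (1.02 · 43800^0.5 · 3.7^-0.26)]^(1/0.77).
D = 24800 m.
43800^0.5 = 209.3
3.7^-0.26 = 0.7117
Denominator = 1.02 × 209.3 × 0.7117 = 151.9
D / 151.9 = 24800 / 151.9 = 163.3
d = 163.3^(1/0.77) = 163.3^1.2987 = 748.2 m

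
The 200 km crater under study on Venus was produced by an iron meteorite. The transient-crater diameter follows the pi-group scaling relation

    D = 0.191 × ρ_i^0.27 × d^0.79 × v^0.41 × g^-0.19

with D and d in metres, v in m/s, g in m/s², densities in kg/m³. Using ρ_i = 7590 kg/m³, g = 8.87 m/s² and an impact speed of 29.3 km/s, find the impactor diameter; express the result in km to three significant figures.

Rearranging for d: d = [D / (0.191 · 7590^0.27 · 29300^0.41 · 8.87^-0.19)]^(1/0.79).
D = 200000 m.
7590^0.27 = 11.16
29300^0.41 = 67.83
8.87^-0.19 = 0.6605
Denominator = 0.191 × 11.16 × 67.83 × 0.6605 = 95.50
D / 95.50 = 200000 / 95.50 = 2094
d = 2094^(1/0.79) = 2094^1.2658 = 15984 m

d ≈ 16.0 km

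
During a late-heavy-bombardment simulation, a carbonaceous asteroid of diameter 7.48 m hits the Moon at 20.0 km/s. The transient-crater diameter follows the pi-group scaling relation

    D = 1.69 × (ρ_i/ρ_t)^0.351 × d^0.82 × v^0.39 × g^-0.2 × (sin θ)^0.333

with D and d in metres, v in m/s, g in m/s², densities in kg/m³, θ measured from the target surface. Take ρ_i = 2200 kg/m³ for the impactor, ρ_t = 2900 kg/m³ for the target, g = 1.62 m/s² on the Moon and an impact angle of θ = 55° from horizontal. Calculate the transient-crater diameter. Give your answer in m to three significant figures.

In SI units: v = 20000 m/s.
(ρ_i/ρ_t)^0.351 = (2200/2900)^0.351 = 0.9076
d^0.82 = 7.48^0.82 = 5.207
v^0.39 = 20000^0.39 = 47.58
g^-0.2 = 1.62^-0.2 = 0.9080
(sin 55°)^0.333 = 0.8192^0.333 = 0.9357
D = 1.69 × 0.9076 × 5.207 × 47.58 × 0.9080 × 0.9357 = 322.9 m

D ≈ 323 m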